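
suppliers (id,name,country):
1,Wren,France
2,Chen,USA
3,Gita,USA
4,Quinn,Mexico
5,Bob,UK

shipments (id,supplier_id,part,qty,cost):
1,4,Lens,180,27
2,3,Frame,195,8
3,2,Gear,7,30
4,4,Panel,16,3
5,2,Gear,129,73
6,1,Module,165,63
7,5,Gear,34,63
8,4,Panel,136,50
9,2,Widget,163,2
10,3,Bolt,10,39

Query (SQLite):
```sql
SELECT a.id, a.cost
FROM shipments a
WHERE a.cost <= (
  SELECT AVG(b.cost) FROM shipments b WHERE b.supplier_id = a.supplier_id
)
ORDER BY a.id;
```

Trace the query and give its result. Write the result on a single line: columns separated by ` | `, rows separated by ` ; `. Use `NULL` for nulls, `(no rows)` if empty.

2 | 8 ; 3 | 30 ; 4 | 3 ; 6 | 63 ; 7 | 63 ; 9 | 2

For each shipments row a, compute AVG(cost) over rows sharing a.supplier_id.
Keep row a if a.cost <= that per-group AVG.
  supplier_id=1: AVG(cost) = 63.0
  supplier_id=2: AVG(cost) = 35.0
  supplier_id=3: AVG(cost) = 23.5
  supplier_id=4: AVG(cost) = 26.666667
  supplier_id=5: AVG(cost) = 63.0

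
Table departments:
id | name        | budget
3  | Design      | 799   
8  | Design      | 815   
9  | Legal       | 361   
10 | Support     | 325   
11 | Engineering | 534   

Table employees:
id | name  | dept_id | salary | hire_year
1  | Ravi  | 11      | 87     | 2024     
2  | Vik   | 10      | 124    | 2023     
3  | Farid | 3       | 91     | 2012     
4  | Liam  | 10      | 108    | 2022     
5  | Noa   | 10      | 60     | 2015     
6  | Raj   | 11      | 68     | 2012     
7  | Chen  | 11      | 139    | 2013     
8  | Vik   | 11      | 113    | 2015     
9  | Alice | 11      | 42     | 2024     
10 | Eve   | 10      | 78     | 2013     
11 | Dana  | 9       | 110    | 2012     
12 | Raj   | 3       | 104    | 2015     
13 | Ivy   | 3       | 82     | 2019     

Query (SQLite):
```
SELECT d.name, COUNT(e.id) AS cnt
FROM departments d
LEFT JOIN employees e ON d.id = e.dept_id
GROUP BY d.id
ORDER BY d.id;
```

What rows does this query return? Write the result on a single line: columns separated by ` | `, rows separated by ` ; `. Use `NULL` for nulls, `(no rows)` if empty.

Design | 3 ; Design | 0 ; Legal | 1 ; Support | 4 ; Engineering | 5

LEFT JOIN keeps every departments row; unmatched ones get NULL for employees columns.
Group by departments.id and compute COUNT(e.id). COUNT(col) of an all-NULL group is 0.
  3: ids {3, 12, 13} → COUNT(e.id)=3
  8: ids {—} → COUNT(e.id)=0
  9: ids {11} → COUNT(e.id)=1
  10: ids {2, 4, 5, 10} → COUNT(e.id)=4
  11: ids {1, 6, 7, 8, 9} → COUNT(e.id)=5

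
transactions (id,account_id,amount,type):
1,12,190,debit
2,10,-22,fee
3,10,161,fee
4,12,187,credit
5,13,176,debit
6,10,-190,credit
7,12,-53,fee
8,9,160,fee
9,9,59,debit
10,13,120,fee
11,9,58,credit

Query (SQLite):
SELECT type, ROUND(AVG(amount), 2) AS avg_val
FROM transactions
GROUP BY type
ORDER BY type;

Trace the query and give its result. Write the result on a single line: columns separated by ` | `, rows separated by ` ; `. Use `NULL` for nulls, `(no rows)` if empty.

credit | 18.33 ; debit | 141.67 ; fee | 73.2

Partition transactions by type; compute ROUND(AVG(amount), 2) within each group.
  credit: ids {4, 6, 11} → ROUND(AVG(amount), 2)=18.33
  debit: ids {1, 5, 9} → ROUND(AVG(amount), 2)=141.67
  fee: ids {2, 3, 7, 8, 10} → ROUND(AVG(amount), 2)=73.2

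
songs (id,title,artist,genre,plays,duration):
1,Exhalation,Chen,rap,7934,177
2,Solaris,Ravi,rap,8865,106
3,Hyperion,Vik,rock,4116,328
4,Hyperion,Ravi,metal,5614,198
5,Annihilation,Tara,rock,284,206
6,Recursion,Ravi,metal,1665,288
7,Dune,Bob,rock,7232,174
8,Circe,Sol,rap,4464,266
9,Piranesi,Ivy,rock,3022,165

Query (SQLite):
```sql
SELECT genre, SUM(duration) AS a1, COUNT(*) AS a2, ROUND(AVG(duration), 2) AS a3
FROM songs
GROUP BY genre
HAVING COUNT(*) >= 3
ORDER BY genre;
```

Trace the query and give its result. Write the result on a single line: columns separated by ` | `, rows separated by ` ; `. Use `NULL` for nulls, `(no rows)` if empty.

Group songs by genre.
Per group compute: SUM(duration), COUNT(*), ROUND(AVG(duration), 2).
HAVING: drop groups with fewer than 3 rows.
  metal: ids {4, 6} → SUM(duration)=486, COUNT(*)=2, ROUND(AVG(duration), 2)=243
  rap: ids {1, 2, 8} → SUM(duration)=549, COUNT(*)=3, ROUND(AVG(duration), 2)=183
  rock: ids {3, 5, 7, 9} → SUM(duration)=873, COUNT(*)=4, ROUND(AVG(duration), 2)=218.25

rap | 549 | 3 | 183 ; rock | 873 | 4 | 218.25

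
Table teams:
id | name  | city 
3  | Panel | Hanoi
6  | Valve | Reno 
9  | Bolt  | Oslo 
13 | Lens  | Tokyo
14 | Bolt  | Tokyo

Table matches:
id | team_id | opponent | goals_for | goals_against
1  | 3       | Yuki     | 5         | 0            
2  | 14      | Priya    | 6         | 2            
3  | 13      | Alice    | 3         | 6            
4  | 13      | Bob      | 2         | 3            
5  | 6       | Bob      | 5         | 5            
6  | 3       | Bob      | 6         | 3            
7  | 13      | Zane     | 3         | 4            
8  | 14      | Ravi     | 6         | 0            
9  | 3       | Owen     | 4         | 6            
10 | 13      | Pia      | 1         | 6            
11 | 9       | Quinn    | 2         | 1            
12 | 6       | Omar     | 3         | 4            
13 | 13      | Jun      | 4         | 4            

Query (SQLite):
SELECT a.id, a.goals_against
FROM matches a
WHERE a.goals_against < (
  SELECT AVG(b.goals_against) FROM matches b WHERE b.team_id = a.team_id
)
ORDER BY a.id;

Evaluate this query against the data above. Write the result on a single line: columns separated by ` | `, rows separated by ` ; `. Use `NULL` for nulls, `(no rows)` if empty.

For each matches row a, compute AVG(goals_against) over rows sharing a.team_id.
Keep row a if a.goals_against < that per-group AVG.
  team_id=3: AVG(goals_against) = 3.0
  team_id=6: AVG(goals_against) = 4.5
  team_id=9: AVG(goals_against) = 1.0
  team_id=13: AVG(goals_against) = 4.6
  team_id=14: AVG(goals_against) = 1.0

1 | 0 ; 4 | 3 ; 7 | 4 ; 8 | 0 ; 12 | 4 ; 13 | 4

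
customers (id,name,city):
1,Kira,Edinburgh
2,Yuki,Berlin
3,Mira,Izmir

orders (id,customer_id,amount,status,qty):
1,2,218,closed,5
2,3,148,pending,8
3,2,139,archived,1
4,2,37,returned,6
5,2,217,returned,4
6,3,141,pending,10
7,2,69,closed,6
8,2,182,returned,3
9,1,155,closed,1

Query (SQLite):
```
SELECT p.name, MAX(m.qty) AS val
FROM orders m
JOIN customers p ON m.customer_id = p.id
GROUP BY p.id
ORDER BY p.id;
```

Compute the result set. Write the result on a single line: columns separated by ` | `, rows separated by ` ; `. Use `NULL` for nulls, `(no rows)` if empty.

Kira | 1 ; Yuki | 6 ; Mira | 10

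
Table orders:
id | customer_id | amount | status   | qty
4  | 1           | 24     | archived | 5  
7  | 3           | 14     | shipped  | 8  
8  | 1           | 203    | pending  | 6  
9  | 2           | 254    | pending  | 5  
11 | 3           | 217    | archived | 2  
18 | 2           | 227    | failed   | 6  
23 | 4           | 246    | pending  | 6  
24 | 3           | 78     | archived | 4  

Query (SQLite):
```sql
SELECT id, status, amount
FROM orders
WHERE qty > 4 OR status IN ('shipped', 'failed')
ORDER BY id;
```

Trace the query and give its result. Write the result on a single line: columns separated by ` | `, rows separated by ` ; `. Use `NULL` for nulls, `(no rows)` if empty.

qty > 4: ids {4, 7, 8, 9, 18, 23}
status IN ('shipped', 'failed'): ids {7, 18}
Combine with OR.

4 | archived | 24 ; 7 | shipped | 14 ; 8 | pending | 203 ; 9 | pending | 254 ; 18 | failed | 227 ; 23 | pending | 246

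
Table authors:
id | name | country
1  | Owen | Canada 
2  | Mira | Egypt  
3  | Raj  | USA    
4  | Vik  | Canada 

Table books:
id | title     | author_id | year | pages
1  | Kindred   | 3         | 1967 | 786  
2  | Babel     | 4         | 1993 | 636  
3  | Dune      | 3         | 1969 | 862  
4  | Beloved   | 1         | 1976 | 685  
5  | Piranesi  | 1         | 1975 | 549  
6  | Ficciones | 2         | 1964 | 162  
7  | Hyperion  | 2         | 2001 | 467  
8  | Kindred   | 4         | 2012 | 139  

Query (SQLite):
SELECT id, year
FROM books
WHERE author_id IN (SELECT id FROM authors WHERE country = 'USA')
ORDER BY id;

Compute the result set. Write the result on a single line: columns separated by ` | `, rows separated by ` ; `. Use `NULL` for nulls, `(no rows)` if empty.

Inner query: authors.id where country = 'USA'.
Outer: keep books rows whose author_id is in that set.
Inner query → {3}

1 | 1967 ; 3 | 1969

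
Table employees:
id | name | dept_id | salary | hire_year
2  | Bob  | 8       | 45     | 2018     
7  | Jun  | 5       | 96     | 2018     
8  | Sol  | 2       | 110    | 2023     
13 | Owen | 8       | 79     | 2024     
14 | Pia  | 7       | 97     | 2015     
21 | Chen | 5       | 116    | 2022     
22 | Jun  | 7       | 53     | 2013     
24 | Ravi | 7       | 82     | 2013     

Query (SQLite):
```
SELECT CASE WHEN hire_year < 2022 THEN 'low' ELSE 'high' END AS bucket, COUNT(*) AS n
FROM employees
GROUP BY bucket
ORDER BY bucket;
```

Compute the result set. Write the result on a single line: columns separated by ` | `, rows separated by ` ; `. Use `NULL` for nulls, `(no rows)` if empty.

Bucket rows by hire_year < 2022 → 'low' else 'high'; count each bucket.

high | 3 ; low | 5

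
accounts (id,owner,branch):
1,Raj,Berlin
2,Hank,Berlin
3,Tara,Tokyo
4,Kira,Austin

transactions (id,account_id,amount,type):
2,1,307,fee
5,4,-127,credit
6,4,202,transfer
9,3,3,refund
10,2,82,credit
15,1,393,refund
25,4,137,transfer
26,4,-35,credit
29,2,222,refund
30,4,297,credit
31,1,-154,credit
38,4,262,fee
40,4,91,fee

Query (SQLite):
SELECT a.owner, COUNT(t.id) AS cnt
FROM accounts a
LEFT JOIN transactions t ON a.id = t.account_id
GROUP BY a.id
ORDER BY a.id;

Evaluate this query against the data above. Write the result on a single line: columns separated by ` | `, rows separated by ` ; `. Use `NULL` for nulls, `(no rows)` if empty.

LEFT JOIN keeps every accounts row; unmatched ones get NULL for transactions columns.
Group by accounts.id and compute COUNT(t.id). COUNT(col) of an all-NULL group is 0.
  1: ids {2, 15, 31} → COUNT(t.id)=3
  2: ids {10, 29} → COUNT(t.id)=2
  3: ids {9} → COUNT(t.id)=1
  4: ids {5, 6, 25, 26, 30, 38, 40} → COUNT(t.id)=7

Raj | 3 ; Hank | 2 ; Tara | 1 ; Kira | 7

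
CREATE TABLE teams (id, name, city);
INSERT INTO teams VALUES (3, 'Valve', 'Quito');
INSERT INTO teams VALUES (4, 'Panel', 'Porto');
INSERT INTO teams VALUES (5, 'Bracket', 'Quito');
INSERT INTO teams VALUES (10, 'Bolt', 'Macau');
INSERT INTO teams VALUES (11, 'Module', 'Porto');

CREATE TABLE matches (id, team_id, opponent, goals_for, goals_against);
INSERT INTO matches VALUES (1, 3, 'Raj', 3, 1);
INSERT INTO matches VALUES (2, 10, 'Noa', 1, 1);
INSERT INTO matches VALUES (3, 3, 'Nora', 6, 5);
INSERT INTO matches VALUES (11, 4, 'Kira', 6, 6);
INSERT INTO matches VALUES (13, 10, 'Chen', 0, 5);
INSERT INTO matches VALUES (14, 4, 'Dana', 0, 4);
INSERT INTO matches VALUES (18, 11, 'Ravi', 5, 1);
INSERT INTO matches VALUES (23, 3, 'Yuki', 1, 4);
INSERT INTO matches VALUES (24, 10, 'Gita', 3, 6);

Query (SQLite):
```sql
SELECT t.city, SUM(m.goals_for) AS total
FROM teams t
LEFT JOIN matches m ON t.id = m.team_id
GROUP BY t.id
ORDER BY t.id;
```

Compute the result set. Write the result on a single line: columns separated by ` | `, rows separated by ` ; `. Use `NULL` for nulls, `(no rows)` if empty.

Quito | 10 ; Porto | 6 ; Quito | NULL ; Macau | 4 ; Porto | 5

LEFT JOIN keeps every teams row; unmatched ones get NULL for matches columns.
Group by teams.id and compute SUM(m.goals_for). SUM over an all-NULL group is NULL.
  3: ids {1, 3, 23} → SUM(m.goals_for)=10
  4: ids {11, 14} → SUM(m.goals_for)=6
  5: ids {—} → SUM(m.goals_for)=NULL
  10: ids {2, 13, 24} → SUM(m.goals_for)=4
  11: ids {18} → SUM(m.goals_for)=5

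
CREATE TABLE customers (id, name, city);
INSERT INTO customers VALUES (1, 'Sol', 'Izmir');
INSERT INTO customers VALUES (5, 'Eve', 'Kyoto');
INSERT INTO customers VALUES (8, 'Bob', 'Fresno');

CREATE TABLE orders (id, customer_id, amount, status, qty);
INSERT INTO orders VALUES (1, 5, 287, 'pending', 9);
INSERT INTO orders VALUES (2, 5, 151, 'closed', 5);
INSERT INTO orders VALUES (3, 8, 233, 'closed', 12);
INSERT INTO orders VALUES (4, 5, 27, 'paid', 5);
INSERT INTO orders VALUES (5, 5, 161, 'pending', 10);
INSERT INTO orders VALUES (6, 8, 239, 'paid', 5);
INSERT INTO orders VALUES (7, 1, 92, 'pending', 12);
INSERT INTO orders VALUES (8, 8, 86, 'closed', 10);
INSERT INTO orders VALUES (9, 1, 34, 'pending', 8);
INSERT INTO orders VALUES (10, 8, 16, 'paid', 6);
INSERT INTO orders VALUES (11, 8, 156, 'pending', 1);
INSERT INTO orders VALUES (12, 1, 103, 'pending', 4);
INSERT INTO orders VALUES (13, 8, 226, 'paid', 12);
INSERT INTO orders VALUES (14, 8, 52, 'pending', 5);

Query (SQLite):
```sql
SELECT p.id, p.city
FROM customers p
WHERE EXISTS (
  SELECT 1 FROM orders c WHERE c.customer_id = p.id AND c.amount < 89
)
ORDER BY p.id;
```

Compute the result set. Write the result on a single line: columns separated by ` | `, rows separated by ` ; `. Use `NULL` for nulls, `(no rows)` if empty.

1 | Izmir ; 5 | Kyoto ; 8 | Fresno

For each customers row, check whether any orders with matching customer_id has amount < 89.
Keep rows where that is true.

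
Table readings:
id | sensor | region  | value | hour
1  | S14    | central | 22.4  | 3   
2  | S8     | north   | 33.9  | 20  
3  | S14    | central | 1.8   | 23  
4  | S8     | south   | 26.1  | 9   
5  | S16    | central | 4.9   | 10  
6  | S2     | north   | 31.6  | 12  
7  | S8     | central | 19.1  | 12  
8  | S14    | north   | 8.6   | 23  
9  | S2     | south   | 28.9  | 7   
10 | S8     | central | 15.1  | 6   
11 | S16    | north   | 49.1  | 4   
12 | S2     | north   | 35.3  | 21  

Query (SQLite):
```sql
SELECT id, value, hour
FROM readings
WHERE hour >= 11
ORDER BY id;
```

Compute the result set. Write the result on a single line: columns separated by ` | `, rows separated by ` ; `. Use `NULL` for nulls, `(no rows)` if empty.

hour >= 11: ids {2, 3, 6, 7, 8, 12}

2 | 33.9 | 20 ; 3 | 1.8 | 23 ; 6 | 31.6 | 12 ; 7 | 19.1 | 12 ; 8 | 8.6 | 23 ; 12 | 35.3 | 21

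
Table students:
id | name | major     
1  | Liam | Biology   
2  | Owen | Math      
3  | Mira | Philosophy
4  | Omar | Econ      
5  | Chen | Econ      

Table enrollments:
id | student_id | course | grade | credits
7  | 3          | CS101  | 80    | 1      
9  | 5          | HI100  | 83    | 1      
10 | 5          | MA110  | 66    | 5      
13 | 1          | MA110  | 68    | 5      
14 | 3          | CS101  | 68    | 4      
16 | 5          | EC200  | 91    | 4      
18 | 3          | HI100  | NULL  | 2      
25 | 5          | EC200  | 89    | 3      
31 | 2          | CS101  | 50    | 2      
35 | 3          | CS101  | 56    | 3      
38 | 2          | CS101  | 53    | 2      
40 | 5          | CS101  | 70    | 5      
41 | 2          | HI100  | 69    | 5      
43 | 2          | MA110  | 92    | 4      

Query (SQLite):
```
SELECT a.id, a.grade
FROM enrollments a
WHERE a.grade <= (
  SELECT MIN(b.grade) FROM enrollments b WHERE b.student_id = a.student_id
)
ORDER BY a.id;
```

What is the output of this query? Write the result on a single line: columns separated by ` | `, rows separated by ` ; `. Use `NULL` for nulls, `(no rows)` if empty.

For each enrollments row a, compute MIN(grade) over rows sharing a.student_id.
Keep row a if a.grade <= that per-group MIN.
  student_id=1: MIN(grade) = 68
  student_id=2: MIN(grade) = 50
  student_id=3: MIN(grade) = 56
  student_id=5: MIN(grade) = 66

10 | 66 ; 13 | 68 ; 31 | 50 ; 35 | 56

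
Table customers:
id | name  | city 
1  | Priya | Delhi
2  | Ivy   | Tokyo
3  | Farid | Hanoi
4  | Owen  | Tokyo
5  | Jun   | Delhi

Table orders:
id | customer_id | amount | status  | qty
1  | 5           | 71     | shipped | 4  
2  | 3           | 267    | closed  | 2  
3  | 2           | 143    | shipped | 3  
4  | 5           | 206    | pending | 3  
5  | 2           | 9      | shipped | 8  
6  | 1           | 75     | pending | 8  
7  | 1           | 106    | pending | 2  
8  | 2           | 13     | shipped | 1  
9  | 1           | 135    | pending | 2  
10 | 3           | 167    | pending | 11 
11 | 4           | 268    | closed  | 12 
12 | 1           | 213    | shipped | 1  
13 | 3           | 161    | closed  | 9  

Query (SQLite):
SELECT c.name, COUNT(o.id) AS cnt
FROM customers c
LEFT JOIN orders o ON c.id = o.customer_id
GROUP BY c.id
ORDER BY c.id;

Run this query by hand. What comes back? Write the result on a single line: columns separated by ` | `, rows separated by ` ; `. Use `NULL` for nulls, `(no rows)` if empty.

Priya | 4 ; Ivy | 3 ; Farid | 3 ; Owen | 1 ; Jun | 2

LEFT JOIN keeps every customers row; unmatched ones get NULL for orders columns.
Group by customers.id and compute COUNT(o.id). COUNT(col) of an all-NULL group is 0.
  1: ids {6, 7, 9, 12} → COUNT(o.id)=4
  2: ids {3, 5, 8} → COUNT(o.id)=3
  3: ids {2, 10, 13} → COUNT(o.id)=3
  4: ids {11} → COUNT(o.id)=1
  5: ids {1, 4} → COUNT(o.id)=2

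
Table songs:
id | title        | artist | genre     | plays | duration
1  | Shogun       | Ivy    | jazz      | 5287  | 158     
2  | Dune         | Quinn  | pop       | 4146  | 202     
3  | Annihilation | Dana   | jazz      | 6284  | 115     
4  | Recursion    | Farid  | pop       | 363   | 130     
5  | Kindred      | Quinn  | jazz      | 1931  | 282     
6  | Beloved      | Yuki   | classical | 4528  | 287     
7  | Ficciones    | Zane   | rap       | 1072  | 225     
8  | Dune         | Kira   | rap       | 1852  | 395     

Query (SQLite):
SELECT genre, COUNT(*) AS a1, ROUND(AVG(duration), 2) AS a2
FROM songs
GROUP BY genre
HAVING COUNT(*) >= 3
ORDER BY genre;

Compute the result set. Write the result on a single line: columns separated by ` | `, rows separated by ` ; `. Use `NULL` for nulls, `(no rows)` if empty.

Group songs by genre.
Per group compute: COUNT(*), ROUND(AVG(duration), 2).
HAVING: drop groups with fewer than 3 rows.
  classical: ids {6} → COUNT(*)=1, ROUND(AVG(duration), 2)=287
  jazz: ids {1, 3, 5} → COUNT(*)=3, ROUND(AVG(duration), 2)=185
  pop: ids {2, 4} → COUNT(*)=2, ROUND(AVG(duration), 2)=166
  rap: ids {7, 8} → COUNT(*)=2, ROUND(AVG(duration), 2)=310

jazz | 3 | 185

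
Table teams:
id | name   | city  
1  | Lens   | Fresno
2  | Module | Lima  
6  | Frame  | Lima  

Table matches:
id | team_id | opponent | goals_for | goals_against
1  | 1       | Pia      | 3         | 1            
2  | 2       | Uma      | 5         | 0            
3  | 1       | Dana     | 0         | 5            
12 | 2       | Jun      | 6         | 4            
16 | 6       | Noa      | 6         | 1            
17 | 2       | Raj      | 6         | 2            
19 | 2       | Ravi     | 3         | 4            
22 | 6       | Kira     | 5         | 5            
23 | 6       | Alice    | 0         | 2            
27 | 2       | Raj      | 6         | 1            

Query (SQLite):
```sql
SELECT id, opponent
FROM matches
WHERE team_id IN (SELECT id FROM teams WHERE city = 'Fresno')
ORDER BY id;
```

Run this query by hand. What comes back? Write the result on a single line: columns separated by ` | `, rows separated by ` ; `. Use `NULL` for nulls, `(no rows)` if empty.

1 | Pia ; 3 | Dana

Inner query: teams.id where city = 'Fresno'.
Outer: keep matches rows whose team_id is in that set.
Inner query → {1}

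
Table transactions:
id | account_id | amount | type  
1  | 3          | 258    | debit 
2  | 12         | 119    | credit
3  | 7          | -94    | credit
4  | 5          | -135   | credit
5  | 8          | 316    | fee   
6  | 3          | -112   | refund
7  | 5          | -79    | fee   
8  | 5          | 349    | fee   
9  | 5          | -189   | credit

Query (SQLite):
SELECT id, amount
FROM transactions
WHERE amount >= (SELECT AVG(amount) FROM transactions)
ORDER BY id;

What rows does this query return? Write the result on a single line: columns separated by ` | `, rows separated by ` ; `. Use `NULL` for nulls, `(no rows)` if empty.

Scalar subquery: AVG(amount) over all transactions rows = 48.111111 (≈; comparison uses full precision).
Keep rows where amount >= that value.

1 | 258 ; 2 | 119 ; 5 | 316 ; 8 | 349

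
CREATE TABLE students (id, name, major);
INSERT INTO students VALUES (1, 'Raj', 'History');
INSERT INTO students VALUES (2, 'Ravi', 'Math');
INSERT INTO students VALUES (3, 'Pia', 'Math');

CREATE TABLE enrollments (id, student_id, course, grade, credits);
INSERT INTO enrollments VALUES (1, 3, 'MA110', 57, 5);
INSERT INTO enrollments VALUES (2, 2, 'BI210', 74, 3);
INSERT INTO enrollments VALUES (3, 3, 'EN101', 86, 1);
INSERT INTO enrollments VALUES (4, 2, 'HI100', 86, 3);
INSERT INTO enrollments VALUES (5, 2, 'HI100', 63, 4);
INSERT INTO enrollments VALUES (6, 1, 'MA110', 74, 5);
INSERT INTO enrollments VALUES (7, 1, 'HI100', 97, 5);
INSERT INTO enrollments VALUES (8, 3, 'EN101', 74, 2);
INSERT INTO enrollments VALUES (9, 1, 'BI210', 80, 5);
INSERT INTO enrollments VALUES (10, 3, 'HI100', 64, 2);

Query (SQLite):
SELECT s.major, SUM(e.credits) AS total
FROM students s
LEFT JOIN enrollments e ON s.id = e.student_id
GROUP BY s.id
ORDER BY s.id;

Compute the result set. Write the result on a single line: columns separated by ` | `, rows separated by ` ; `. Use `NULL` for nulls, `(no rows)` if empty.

History | 15 ; Math | 10 ; Math | 10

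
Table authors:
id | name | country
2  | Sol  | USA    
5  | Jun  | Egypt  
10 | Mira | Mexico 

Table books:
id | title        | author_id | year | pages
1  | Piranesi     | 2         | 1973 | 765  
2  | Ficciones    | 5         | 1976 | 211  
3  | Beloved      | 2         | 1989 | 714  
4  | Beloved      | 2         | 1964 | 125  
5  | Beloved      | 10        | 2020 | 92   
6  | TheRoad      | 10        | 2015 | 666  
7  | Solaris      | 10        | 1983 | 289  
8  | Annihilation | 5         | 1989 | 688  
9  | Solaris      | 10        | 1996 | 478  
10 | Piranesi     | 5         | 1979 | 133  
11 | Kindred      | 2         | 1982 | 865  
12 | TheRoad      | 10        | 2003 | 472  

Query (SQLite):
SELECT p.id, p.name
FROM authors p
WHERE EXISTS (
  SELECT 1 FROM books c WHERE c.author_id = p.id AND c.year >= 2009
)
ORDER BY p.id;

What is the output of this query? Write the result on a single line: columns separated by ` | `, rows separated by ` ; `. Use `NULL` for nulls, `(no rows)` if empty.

10 | Mira

For each authors row, check whether any books with matching author_id has year >= 2009.
Keep rows where that is true.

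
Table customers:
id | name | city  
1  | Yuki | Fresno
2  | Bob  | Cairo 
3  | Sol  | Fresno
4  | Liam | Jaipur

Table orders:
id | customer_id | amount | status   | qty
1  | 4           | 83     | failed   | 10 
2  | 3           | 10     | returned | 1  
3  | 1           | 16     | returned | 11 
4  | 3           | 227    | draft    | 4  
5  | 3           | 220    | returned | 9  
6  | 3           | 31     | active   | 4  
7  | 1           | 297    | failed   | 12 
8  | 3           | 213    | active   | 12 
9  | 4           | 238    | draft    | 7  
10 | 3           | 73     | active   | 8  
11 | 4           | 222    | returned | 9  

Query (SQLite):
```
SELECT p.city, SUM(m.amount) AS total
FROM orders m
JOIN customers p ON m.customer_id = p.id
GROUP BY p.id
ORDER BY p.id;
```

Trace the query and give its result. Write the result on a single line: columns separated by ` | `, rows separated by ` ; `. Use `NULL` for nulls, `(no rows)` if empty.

Fresno | 313 ; Fresno | 774 ; Jaipur | 543

Join each orders row to its customers via customer_id.
Group joined rows by customers.id; compute SUM(m.amount) per group.
  1: ids {3, 7} → SUM(m.amount)=313
  3: ids {2, 4, 5, 6, 8, 10} → SUM(m.amount)=774
  4: ids {1, 9, 11} → SUM(m.amount)=543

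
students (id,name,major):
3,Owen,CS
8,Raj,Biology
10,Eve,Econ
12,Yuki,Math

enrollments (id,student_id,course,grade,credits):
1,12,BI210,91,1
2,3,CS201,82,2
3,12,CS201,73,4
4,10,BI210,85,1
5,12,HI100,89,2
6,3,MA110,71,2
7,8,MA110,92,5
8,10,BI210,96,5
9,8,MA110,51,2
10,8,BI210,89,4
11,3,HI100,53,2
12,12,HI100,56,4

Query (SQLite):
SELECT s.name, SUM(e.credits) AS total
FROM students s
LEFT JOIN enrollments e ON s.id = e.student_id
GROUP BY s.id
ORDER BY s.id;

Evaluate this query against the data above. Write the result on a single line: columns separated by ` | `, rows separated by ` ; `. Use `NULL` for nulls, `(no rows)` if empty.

Owen | 6 ; Raj | 11 ; Eve | 6 ; Yuki | 11

LEFT JOIN keeps every students row; unmatched ones get NULL for enrollments columns.
Group by students.id and compute SUM(e.credits). SUM over an all-NULL group is NULL.
  3: ids {2, 6, 11} → SUM(e.credits)=6
  8: ids {7, 9, 10} → SUM(e.credits)=11
  10: ids {4, 8} → SUM(e.credits)=6
  12: ids {1, 3, 5, 12} → SUM(e.credits)=11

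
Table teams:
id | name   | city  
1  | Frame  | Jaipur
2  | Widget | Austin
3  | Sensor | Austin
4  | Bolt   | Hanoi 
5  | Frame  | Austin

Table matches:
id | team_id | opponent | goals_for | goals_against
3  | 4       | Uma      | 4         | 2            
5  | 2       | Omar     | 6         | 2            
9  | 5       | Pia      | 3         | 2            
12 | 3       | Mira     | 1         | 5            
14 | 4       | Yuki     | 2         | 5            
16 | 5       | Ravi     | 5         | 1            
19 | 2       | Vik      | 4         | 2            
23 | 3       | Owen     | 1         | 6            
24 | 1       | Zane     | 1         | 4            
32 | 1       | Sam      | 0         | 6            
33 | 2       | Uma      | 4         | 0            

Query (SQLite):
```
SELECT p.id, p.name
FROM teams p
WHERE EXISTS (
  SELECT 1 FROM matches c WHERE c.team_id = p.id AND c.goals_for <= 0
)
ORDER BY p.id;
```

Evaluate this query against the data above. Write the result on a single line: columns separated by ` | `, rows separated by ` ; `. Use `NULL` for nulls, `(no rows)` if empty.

1 | Frame

For each teams row, check whether any matches with matching team_id has goals_for <= 0.
Keep rows where that is true.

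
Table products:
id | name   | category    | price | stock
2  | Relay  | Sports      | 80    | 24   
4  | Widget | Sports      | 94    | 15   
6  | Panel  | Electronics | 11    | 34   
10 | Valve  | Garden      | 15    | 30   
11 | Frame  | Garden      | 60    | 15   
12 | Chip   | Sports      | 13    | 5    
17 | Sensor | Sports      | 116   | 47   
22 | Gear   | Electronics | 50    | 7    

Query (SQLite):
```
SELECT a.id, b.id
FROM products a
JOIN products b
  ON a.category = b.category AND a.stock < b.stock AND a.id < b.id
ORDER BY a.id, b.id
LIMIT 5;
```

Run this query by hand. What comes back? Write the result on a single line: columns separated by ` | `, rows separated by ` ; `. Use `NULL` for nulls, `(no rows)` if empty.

2 | 17 ; 4 | 17 ; 12 | 17

Pairs (a,b) with same category, a.stock < b.stock, a.id < b.id.
category groups: Electronics:{6,22} Garden:{10,11} Sports:{2,4,12,17}
Ordered by (a.id, b.id); first 5.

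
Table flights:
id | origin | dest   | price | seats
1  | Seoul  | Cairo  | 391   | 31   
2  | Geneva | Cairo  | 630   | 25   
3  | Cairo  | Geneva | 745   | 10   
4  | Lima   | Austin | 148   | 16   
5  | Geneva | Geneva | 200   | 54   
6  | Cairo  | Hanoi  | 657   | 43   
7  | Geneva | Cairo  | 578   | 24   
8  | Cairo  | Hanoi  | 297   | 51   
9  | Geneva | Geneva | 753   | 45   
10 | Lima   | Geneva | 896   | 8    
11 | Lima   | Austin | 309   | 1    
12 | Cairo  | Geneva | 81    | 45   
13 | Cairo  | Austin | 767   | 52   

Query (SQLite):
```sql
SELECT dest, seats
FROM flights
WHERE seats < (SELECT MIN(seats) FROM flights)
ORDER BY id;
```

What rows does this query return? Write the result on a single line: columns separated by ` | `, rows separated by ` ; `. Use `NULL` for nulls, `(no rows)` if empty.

(no rows)

Scalar subquery: MIN(seats) over all flights rows = 1.
Keep rows where seats < that value.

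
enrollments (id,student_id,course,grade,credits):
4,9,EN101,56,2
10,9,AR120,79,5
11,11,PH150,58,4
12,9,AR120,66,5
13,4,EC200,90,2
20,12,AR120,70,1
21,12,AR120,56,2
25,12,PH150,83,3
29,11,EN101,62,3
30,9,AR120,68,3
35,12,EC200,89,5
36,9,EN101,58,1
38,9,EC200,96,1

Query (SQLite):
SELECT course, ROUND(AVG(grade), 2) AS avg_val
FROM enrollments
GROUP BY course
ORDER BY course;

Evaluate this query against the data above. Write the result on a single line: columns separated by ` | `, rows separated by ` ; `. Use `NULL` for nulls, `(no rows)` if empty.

AR120 | 67.8 ; EC200 | 91.67 ; EN101 | 58.67 ; PH150 | 70.5

Partition enrollments by course; compute ROUND(AVG(grade), 2) within each group.
  AR120: ids {10, 12, 20, 21, 30} → ROUND(AVG(grade), 2)=67.8
  EC200: ids {13, 35, 38} → ROUND(AVG(grade), 2)=91.67
  EN101: ids {4, 29, 36} → ROUND(AVG(grade), 2)=58.67
  PH150: ids {11, 25} → ROUND(AVG(grade), 2)=70.5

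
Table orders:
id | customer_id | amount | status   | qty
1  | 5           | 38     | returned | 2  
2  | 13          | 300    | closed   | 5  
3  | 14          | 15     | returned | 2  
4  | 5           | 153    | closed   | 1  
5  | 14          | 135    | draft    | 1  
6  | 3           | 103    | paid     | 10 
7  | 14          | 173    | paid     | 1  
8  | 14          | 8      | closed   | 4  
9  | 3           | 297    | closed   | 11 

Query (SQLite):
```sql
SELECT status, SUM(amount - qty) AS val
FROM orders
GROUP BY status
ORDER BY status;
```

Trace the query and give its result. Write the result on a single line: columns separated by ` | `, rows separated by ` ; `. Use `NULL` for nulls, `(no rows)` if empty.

For each row compute amount - qty.
Group by status; take SUM of the expression per group.
  closed: ids {2, 4, 8, 9} → SUM(amount - qty)=737
  draft: ids {5} → SUM(amount - qty)=134
  paid: ids {6, 7} → SUM(amount - qty)=265
  returned: ids {1, 3} → SUM(amount - qty)=49

closed | 737 ; draft | 134 ; paid | 265 ; returned | 49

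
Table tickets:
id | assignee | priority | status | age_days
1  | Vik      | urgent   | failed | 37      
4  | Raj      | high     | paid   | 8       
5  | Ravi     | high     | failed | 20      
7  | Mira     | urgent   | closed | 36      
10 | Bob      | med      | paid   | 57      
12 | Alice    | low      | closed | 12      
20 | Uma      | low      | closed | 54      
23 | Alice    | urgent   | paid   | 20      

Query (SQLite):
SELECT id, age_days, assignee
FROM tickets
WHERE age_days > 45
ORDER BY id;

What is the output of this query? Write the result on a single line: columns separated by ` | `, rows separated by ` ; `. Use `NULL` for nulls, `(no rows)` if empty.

10 | 57 | Bob ; 20 | 54 | Uma

age_days > 45: ids {10, 20}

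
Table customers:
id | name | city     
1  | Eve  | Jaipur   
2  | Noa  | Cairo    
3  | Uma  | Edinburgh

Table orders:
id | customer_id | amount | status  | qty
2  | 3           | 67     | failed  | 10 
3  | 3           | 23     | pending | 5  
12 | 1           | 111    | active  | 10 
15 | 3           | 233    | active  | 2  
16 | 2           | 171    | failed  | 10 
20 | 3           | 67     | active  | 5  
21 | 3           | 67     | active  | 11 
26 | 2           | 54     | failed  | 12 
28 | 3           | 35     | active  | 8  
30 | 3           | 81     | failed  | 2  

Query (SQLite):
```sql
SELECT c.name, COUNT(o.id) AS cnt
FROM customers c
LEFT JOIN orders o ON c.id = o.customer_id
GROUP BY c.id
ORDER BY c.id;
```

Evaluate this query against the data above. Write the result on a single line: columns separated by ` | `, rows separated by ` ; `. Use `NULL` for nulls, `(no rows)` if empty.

Eve | 1 ; Noa | 2 ; Uma | 7

LEFT JOIN keeps every customers row; unmatched ones get NULL for orders columns.
Group by customers.id and compute COUNT(o.id). COUNT(col) of an all-NULL group is 0.
  1: ids {12} → COUNT(o.id)=1
  2: ids {16, 26} → COUNT(o.id)=2
  3: ids {2, 3, 15, 20, 21, 28, 30} → COUNT(o.id)=7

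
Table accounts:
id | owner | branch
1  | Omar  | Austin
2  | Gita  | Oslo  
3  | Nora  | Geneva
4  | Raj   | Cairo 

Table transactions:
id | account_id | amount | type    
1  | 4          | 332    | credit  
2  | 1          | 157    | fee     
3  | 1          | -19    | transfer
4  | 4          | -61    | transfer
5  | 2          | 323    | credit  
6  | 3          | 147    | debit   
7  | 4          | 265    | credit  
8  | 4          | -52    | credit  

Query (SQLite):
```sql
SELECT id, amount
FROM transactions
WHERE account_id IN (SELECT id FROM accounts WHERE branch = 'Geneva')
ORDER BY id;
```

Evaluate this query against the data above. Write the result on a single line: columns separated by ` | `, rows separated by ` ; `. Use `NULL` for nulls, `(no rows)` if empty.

6 | 147

Inner query: accounts.id where branch = 'Geneva'.
Outer: keep transactions rows whose account_id is in that set.
Inner query → {3}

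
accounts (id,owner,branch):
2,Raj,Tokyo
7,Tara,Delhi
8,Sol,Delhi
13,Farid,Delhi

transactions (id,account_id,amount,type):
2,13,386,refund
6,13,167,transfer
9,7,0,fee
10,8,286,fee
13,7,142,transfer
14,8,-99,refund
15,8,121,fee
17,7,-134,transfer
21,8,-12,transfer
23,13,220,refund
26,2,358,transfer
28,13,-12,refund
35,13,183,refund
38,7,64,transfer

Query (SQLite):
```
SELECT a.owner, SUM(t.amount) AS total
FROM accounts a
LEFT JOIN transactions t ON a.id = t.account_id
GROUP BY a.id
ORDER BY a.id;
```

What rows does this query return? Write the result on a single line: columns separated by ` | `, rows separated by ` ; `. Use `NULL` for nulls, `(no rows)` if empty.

LEFT JOIN keeps every accounts row; unmatched ones get NULL for transactions columns.
Group by accounts.id and compute SUM(t.amount). SUM over an all-NULL group is NULL.
  2: ids {26} → SUM(t.amount)=358
  7: ids {9, 13, 17, 38} → SUM(t.amount)=72
  8: ids {10, 14, 15, 21} → SUM(t.amount)=296
  13: ids {2, 6, 23, 28, 35} → SUM(t.amount)=944

Raj | 358 ; Tara | 72 ; Sol | 296 ; Farid | 944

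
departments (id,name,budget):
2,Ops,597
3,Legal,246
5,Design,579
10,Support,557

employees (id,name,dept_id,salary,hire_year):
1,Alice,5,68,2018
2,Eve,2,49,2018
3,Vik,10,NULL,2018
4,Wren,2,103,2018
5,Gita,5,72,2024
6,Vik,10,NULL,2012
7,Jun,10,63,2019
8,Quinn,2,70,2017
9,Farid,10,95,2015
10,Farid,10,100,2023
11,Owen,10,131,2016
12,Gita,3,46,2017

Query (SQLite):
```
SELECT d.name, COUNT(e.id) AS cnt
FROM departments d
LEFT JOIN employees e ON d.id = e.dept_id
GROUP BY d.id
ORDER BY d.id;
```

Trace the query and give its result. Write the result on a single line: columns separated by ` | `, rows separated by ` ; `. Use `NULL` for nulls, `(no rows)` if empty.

LEFT JOIN keeps every departments row; unmatched ones get NULL for employees columns.
Group by departments.id and compute COUNT(e.id). COUNT(col) of an all-NULL group is 0.
  2: ids {2, 4, 8} → COUNT(e.id)=3
  3: ids {12} → COUNT(e.id)=1
  5: ids {1, 5} → COUNT(e.id)=2
  10: ids {3, 6, 7, 9, 10, 11} → COUNT(e.id)=6

Ops | 3 ; Legal | 1 ; Design | 2 ; Support | 6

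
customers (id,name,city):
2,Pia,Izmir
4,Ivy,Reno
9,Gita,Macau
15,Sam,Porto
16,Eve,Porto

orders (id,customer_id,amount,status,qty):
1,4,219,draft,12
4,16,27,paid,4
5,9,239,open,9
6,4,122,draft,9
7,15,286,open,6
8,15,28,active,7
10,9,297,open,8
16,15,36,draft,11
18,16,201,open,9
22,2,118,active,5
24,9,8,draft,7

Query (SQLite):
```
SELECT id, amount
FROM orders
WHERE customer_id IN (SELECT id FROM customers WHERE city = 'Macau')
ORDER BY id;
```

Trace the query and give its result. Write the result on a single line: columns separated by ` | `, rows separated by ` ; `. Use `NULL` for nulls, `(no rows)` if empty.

5 | 239 ; 10 | 297 ; 24 | 8

Inner query: customers.id where city = 'Macau'.
Outer: keep orders rows whose customer_id is in that set.
Inner query → {9}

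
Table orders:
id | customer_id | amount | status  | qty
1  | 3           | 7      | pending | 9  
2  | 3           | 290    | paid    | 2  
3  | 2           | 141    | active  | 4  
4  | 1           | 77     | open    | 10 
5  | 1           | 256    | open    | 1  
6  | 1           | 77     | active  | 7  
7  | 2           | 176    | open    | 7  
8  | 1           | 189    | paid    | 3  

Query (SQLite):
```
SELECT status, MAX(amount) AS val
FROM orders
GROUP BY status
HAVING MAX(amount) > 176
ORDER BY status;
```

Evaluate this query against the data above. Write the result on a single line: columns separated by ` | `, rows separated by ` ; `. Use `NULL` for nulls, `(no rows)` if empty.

Partition orders by status; compute MAX(amount) within each group.
HAVING: keep groups where MAX(amount) > 176.
  active: ids {3, 6} → MAX(amount)=141
  open: ids {4, 5, 7} → MAX(amount)=256
  paid: ids {2, 8} → MAX(amount)=290
  pending: ids {1} → MAX(amount)=7

open | 256 ; paid | 290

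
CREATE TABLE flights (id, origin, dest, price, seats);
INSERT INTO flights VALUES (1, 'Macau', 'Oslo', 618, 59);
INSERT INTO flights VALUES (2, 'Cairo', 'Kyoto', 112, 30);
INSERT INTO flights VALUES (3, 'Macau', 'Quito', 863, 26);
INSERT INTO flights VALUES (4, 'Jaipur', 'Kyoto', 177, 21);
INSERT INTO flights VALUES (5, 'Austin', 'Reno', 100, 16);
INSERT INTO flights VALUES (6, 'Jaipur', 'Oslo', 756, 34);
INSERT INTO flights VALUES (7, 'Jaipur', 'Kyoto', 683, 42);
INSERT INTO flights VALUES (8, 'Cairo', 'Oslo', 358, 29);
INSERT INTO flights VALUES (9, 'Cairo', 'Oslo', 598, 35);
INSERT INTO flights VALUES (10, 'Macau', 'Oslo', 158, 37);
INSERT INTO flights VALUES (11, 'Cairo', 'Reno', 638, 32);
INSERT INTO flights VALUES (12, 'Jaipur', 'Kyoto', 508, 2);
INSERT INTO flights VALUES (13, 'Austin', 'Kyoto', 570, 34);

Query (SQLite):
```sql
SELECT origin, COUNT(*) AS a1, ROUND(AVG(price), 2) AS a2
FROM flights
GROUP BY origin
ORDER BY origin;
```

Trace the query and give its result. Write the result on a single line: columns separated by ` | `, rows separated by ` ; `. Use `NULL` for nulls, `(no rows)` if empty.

Austin | 2 | 335 ; Cairo | 4 | 426.5 ; Jaipur | 4 | 531 ; Macau | 3 | 546.33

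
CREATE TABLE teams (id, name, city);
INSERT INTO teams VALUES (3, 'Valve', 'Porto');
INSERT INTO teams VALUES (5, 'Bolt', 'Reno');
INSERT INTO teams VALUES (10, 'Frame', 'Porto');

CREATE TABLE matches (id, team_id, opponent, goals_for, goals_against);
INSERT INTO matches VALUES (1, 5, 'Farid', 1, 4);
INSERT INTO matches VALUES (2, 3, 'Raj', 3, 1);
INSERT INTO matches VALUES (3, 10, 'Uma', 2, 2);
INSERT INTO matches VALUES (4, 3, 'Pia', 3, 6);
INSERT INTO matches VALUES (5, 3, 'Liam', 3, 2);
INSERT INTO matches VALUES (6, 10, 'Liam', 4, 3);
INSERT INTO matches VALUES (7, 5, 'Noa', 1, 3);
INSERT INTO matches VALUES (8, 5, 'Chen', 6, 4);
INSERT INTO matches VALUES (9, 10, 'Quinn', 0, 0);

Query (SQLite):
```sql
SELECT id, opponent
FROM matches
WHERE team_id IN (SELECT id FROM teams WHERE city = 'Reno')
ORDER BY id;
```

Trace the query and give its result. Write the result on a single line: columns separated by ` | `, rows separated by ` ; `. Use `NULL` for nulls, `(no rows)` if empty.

Inner query: teams.id where city = 'Reno'.
Outer: keep matches rows whose team_id is in that set.
Inner query → {5}

1 | Farid ; 7 | Noa ; 8 | Chen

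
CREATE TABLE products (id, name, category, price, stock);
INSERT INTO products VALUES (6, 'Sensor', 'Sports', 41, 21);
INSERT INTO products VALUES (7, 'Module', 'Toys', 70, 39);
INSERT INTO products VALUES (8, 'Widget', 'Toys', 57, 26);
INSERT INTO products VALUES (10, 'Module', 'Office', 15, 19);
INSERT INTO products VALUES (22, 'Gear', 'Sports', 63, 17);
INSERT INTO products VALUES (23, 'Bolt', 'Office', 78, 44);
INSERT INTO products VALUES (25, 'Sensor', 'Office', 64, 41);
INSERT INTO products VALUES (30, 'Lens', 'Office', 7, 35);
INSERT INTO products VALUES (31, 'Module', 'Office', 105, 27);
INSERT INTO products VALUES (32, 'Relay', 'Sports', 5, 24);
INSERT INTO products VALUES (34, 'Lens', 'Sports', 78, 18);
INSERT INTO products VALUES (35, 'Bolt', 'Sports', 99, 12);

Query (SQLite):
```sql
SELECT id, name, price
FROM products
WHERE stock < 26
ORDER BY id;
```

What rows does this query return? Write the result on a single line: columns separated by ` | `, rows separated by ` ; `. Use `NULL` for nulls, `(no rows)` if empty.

stock < 26: ids {6, 10, 22, 32, 34, 35}

6 | Sensor | 41 ; 10 | Module | 15 ; 22 | Gear | 63 ; 32 | Relay | 5 ; 34 | Lens | 78 ; 35 | Bolt | 99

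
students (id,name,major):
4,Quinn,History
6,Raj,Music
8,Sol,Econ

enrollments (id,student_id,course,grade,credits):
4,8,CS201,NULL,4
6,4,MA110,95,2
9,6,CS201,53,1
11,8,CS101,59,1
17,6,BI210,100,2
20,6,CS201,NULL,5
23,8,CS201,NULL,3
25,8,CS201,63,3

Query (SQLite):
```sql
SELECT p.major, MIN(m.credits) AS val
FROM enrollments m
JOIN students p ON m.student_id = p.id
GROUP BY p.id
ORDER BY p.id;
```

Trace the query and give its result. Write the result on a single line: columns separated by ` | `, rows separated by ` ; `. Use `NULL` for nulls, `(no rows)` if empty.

History | 2 ; Music | 1 ; Econ | 1

Join each enrollments row to its students via student_id.
Group joined rows by students.id; compute MIN(m.credits) per group.
  4: ids {6} → MIN(m.credits)=2
  6: ids {9, 17, 20} → MIN(m.credits)=1
  8: ids {4, 11, 23, 25} → MIN(m.credits)=1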